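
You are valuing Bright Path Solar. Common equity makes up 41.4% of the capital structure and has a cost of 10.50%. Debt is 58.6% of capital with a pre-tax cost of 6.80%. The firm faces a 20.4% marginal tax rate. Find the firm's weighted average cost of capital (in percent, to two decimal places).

7.52%

After-tax cost of debt = 6.8% × (1 − 20.4%) = 5.4128%.
WACC = 0.414 × 10.5000% + 0.586 × 5.4128% = 7.5189%.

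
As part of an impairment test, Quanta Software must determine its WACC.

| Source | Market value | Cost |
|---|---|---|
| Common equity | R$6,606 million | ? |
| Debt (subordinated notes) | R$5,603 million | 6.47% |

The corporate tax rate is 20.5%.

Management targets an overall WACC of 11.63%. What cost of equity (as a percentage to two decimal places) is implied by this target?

17.13%

Total capital V = 6606 + 5603 = 12209.
Equity weight = 6606/12209 = 0.5411.
Subordinated notes weight = 5603/12209 = 0.4589.
Debt contribution = 0.4589 × 6.47% × (1 − 20.5%) = 2.3605%.
Required equity contribution = 11.63% − 2.3605% = 9.2695%.
Re = 9.2695% / 0.5411 = 17.1315%.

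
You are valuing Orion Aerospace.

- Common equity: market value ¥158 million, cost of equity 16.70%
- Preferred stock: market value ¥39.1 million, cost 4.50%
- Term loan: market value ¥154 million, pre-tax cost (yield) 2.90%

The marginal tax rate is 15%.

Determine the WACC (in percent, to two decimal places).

Total capital V = 158 + 39.1 + 154 = 351.1.
Equity: weight = 158/351.1 = 0.4500; cost = 16.7%.
Preferred: weight = 39.1/351.1 = 0.1114; cost = 4.5%.
Term loan: weight = 154/351.1 = 0.4386; after-tax cost = 2.9% × (1 − 15%) = 2.4650%.
WACC = 0.4500 × 16.7000% + 0.1114 × 4.5000% + 0.4386 × 2.4650% = 9.0976%.

9.10%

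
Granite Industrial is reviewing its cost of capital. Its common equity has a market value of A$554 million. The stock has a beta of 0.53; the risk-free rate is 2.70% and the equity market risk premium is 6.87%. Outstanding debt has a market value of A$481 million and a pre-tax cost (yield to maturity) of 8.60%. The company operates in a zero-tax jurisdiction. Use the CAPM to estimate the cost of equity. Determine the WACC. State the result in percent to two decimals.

7.39%

Cost of equity via CAPM: Re = 2.7% + 0.53 × 6.87% = 6.3411%.
Total capital V = 554 + 481 = 1035.
Equity: weight = 554/1035 = 0.5353; cost = 6.3411%.
Debt: weight = 481/1035 = 0.4647; after-tax cost = 8.6% × (1 − 0%) = 8.6000%.
WACC = 0.5353 × 6.3411% + 0.4647 × 8.6000% = 7.3909%.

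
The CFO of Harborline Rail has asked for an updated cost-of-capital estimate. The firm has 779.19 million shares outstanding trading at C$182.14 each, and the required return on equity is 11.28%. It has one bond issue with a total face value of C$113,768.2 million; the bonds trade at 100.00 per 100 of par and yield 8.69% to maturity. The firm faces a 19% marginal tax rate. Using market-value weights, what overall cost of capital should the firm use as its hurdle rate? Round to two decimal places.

Market value of equity E = 182.14 × 779.19m = 141921.6666m. Market value of debt D = 113768.2m × 100.0/100 = 113768.2m.
Total capital V = 141921.6666 + 113768.2 = 255689.8666.
Equity: weight = 141921.6666/255689.8666 = 0.5551; cost = 11.28%.
Bonds outstanding: weight = 113768.2/255689.8666 = 0.4449; after-tax cost = 8.69% × (1 − 19%) = 7.0389%.
WACC = 0.5551 × 11.2800% + 0.4449 × 7.0389% = 9.3929%.

9.39%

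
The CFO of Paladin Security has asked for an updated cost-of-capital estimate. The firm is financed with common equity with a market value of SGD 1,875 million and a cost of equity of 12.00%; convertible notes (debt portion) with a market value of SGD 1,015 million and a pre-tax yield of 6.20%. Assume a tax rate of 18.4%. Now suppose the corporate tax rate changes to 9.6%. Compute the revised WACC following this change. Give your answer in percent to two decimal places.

9.75%

After the change:
Total capital V = 1875 + 1015 = 2890.
Equity: weight = 1875/2890 = 0.6488; cost = 12%.
Convertible notes (debt portion): weight = 1015/2890 = 0.3512; after-tax cost = 6.2% × (1 − 9.6%) = 5.6048%.
WACC = 0.6488 × 12.0000% + 0.3512 × 5.6048% = 9.7539%.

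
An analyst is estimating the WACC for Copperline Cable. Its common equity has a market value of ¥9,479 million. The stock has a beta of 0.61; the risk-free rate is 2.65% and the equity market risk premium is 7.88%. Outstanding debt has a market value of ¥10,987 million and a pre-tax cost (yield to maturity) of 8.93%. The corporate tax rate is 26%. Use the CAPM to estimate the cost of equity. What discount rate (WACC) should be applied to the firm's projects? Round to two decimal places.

7.00%

Cost of equity via CAPM: Re = 2.65% + 0.61 × 7.88% = 7.4568%.
Total capital V = 9479 + 10987 = 20466.
Equity: weight = 9479/20466 = 0.4632; cost = 7.4568%.
Debt: weight = 10987/20466 = 0.5368; after-tax cost = 8.93% × (1 − 26%) = 6.6082%.
WACC = 0.4632 × 7.4568% + 0.5368 × 6.6082% = 7.0012%.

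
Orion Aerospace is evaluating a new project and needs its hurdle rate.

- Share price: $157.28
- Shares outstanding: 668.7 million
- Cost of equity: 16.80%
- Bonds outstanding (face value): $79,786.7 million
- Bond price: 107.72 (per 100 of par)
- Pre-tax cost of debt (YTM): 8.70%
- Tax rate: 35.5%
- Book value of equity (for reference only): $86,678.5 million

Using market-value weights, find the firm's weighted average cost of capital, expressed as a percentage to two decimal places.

11.77%

Market value of equity E = 157.28 × 668.7m = 105173.136m. Market value of debt D = 79786.7m × 107.72/100 = 85946.23324m.
Total capital V = 105173.136 + 85946.23324 = 191119.36924.
Equity: weight = 105173.136/191119.36924 = 0.5503; cost = 16.8%.
Bonds outstanding: weight = 85946.23324/191119.36924 = 0.4497; after-tax cost = 8.7% × (1 − 35.5%) = 5.6115%.
WACC = 0.5503 × 16.8000% + 0.4497 × 5.6115% = 11.7685%.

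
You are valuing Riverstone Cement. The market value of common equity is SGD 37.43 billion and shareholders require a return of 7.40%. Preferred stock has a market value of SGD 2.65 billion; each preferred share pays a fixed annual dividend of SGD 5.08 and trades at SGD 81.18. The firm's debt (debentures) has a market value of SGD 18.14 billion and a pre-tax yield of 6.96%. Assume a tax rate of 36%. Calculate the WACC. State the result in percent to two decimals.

Cost of preferred: Rp = 5.08 / 81.18 = 6.2577%.
Total capital V = 37.43 + 2.65 + 18.14 = 58.22.
Equity: weight = 37.43/58.22 = 0.6429; cost = 7.4%.
Preferred: weight = 2.65/58.22 = 0.0455; cost = 6.2577%.
Debentures: weight = 18.14/58.22 = 0.3116; after-tax cost = 6.96% × (1 − 36%) = 4.4544%.
WACC = 0.6429 × 7.4000% + 0.0455 × 6.2577% + 0.3116 × 4.4544% = 6.4302%.

6.43%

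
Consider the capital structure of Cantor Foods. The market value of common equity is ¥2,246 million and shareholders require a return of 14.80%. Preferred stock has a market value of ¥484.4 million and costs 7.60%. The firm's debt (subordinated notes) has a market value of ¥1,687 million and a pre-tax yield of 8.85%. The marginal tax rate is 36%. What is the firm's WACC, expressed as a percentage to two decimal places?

Total capital V = 2246 + 484.4 + 1687 = 4417.4.
Equity: weight = 2246/4417.4 = 0.5084; cost = 14.8%.
Preferred: weight = 484.4/4417.4 = 0.1097; cost = 7.6%.
Subordinated notes: weight = 1687/4417.4 = 0.3819; after-tax cost = 8.85% × (1 − 36%) = 5.6640%.
WACC = 0.5084 × 14.8000% + 0.1097 × 7.6000% + 0.3819 × 5.6640% = 10.5214%.

10.52%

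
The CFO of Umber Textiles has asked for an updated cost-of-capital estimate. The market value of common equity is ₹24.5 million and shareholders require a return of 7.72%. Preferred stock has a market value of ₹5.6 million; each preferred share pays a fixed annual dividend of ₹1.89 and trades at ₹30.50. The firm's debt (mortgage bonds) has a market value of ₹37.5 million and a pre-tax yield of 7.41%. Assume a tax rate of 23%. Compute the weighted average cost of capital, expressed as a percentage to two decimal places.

6.48%

Cost of preferred: Rp = 1.89 / 30.5 = 6.1967%.
Total capital V = 24.5 + 5.6 + 37.5 = 67.6.
Equity: weight = 24.5/67.6 = 0.3624; cost = 7.72%.
Preferred: weight = 5.6/67.6 = 0.0828; cost = 6.1967%.
Mortgage bonds: weight = 37.5/67.6 = 0.5547; after-tax cost = 7.41% × (1 − 23%) = 5.7057%.
WACC = 0.3624 × 7.7200% + 0.0828 × 6.1967% + 0.5547 × 5.7057% = 6.4764%.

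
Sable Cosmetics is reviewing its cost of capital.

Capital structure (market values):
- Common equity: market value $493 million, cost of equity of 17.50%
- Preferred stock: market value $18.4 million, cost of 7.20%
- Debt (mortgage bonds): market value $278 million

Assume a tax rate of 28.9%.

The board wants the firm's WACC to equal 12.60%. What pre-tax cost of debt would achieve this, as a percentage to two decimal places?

Total capital V = 493 + 18.4 + 278 = 789.4.
Equity weight = 493/789.4 = 0.6245.
Preferred weight = 18.4/789.4 = 0.0233.
Mortgage bonds weight = 278/789.4 = 0.3522.
Equity contribution = 0.6245 × 17.5% = 10.9292%.
Preferred contribution = 0.0233 × 7.2% = 0.1678%.
Remaining for debt = 12.6% − 11.0970% = 1.5030%.
Rd × (1 − 28.9%) × 0.3522 = 1.5030%  ⇒  Rd = 6.0026%.

6.00%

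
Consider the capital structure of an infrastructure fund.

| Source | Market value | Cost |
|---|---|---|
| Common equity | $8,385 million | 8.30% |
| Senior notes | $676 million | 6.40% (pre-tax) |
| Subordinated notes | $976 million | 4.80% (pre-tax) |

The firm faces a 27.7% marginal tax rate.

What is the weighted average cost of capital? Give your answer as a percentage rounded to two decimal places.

Total capital V = 8385 + 676 + 976 = 10037.
Equity: weight = 8385/10037 = 0.8354; cost = 8.3%.
Senior notes: weight = 676/10037 = 0.0674; after-tax cost = 6.4% × (1 − 27.7%) = 4.6272%.
Subordinated notes: weight = 976/10037 = 0.0972; after-tax cost = 4.8% × (1 − 27.7%) = 3.4704%.
WACC = 0.8354 × 8.3000% + 0.0674 × 4.6272% + 0.0972 × 3.4704% = 7.5830%.

7.58%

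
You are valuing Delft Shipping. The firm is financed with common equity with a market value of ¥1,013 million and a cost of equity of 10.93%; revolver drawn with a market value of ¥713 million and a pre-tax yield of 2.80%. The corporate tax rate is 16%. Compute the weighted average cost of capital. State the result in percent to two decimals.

7.39%

Total capital V = 1013 + 713 = 1726.
Equity: weight = 1013/1726 = 0.5869; cost = 10.93%.
Revolver drawn: weight = 713/1726 = 0.4131; after-tax cost = 2.8% × (1 − 16%) = 2.3520%.
WACC = 0.5869 × 10.9300% + 0.4131 × 2.3520% = 7.3865%.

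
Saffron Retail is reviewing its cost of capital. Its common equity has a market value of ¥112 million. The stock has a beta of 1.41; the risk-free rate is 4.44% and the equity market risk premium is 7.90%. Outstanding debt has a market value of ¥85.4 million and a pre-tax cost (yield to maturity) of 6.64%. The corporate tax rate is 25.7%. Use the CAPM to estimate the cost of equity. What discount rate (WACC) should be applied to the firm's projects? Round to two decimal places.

Cost of equity via CAPM: Re = 4.44% + 1.41 × 7.9% = 15.5790%.
Total capital V = 112 + 85.4 = 197.4.
Equity: weight = 112/197.4 = 0.5674; cost = 15.579%.
Debt: weight = 85.4/197.4 = 0.4326; after-tax cost = 6.64% × (1 − 25.7%) = 4.9335%.
WACC = 0.5674 × 15.5790% + 0.4326 × 4.9335% = 10.9735%.

10.97%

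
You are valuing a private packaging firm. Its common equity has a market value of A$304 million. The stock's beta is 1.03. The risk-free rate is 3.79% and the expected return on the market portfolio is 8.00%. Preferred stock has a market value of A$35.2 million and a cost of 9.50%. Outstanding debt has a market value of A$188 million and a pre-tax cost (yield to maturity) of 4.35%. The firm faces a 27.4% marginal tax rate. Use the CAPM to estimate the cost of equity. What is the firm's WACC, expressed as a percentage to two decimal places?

Market risk premium = 8.0% − 3.79% = 4.21%.
Cost of equity via CAPM: Re = 3.79% + 1.03 × 4.21% = 8.1263%.
Total capital V = 304 + 35.2 + 188 = 527.2.
Equity: weight = 304/527.2 = 0.5766; cost = 8.1263%.
Preferred: weight = 35.2/527.2 = 0.0668; cost = 9.5%.
Debt: weight = 188/527.2 = 0.3566; after-tax cost = 4.35% × (1 − 27.4%) = 3.1581%.
WACC = 0.5766 × 8.1263% + 0.0668 × 9.5000% + 0.3566 × 3.1581% = 6.4464%.

6.45%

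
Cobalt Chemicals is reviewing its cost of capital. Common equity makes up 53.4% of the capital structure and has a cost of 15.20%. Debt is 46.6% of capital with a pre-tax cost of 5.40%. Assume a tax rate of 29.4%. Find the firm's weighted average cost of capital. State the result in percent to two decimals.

9.89%

After-tax cost of debt = 5.4% × (1 − 29.4%) = 3.8124%.
WACC = 0.534 × 15.2000% + 0.466 × 3.8124% = 9.8934%.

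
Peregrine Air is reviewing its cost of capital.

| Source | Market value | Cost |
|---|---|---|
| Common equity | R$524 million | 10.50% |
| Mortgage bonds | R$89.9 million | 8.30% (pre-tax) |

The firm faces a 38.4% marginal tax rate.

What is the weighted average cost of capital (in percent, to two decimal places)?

Total capital V = 524 + 89.9 = 613.9.
Equity: weight = 524/613.9 = 0.8536; cost = 10.5%.
Mortgage bonds: weight = 89.9/613.9 = 0.1464; after-tax cost = 8.3% × (1 − 38.4%) = 5.1128%.
WACC = 0.8536 × 10.5000% + 0.1464 × 5.1128% = 9.7111%.

9.71%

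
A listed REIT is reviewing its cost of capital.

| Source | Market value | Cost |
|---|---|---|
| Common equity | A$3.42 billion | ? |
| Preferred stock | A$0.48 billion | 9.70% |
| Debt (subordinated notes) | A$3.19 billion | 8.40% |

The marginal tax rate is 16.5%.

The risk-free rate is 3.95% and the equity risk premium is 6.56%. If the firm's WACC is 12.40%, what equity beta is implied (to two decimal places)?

Total capital V = 3.42 + 0.48 + 3.19 = 7.09.
Equity weight = 3.42/7.09 = 0.4824.
Preferred weight = 0.48/7.09 = 0.0677.
Subordinated notes weight = 3.19/7.09 = 0.4499.
Debt contribution = 0.4499 × 8.4% × (1 − 16.5%) = 3.1558%.
Preferred contribution = 0.0677 × 9.7% = 0.6567%.
Required equity contribution = 12.4% − 3.8125% = 8.5875%  ⇒  Re = 17.8027%.
CAPM: 17.8027% = 3.95% + β × 6.56%  ⇒  β = 2.1117.

2.11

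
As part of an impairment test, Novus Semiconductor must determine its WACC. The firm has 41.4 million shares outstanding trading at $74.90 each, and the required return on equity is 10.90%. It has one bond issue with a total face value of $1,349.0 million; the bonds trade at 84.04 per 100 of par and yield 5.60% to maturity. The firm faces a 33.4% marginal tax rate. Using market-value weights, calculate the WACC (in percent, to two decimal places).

Market value of equity E = 74.9 × 41.4m = 3100.86m. Market value of debt D = 1349m × 84.04/100 = 1133.6996m.
Total capital V = 3100.86 + 1133.6996 = 4234.5596.
Equity: weight = 3100.86/4234.5596 = 0.7323; cost = 10.9%.
Bonds outstanding: weight = 1133.6996/4234.5596 = 0.2677; after-tax cost = 5.6% × (1 − 33.4%) = 3.7296%.
WACC = 0.7323 × 10.9000% + 0.2677 × 3.7296% = 8.9803%.

8.98%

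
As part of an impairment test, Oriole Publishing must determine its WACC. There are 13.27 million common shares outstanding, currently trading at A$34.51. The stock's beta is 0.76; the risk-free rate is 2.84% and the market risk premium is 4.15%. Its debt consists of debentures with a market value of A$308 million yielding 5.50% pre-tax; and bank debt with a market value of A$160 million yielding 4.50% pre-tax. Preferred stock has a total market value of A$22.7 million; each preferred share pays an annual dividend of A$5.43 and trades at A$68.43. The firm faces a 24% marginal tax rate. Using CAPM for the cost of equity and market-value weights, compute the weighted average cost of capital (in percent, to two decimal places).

Cost of equity via CAPM: Re = 2.84% + 0.76 × 4.15% = 5.9940%.
Cost of preferred: Rp = 5.43 / 68.43 = 7.9351%.
Market value of equity E = 34.51 × 13.27m = 457.9477m.
Total capital V = 457.9477 + 22.7 + 308 + 160 = 948.6477.
Equity: weight = 457.9477/948.6477 = 0.4827; cost = 5.994%.
Preferred: weight = 22.7/948.6477 = 0.0239; cost = 7.9351%.
Debentures: weight = 308/948.6477 = 0.3247; after-tax cost = 5.5% × (1 − 24%) = 4.1800%.
Bank debt: weight = 160/948.6477 = 0.1687; after-tax cost = 4.5% × (1 − 24%) = 3.4200%.
WACC = 0.4827 × 5.9940% + 0.0239 × 7.9351% + 0.3247 × 4.1800% + 0.1687 × 3.4200% = 5.0174%.

5.02%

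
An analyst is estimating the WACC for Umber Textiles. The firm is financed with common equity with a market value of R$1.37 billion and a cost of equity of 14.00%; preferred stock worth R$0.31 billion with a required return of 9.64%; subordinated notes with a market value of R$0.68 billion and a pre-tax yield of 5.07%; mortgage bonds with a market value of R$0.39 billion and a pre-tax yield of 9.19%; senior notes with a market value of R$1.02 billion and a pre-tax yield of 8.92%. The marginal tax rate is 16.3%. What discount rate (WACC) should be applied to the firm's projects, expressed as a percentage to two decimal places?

9.46%

Total capital V = 1.37 + 0.31 + 0.68 + 0.39 + 1.02 = 3.77.
Equity: weight = 1.37/3.77 = 0.3634; cost = 14%.
Preferred: weight = 0.31/3.77 = 0.0822; cost = 9.64%.
Subordinated notes: weight = 0.68/3.77 = 0.1804; after-tax cost = 5.07% × (1 − 16.3%) = 4.2436%.
Mortgage bonds: weight = 0.39/3.77 = 0.1034; after-tax cost = 9.19% × (1 − 16.3%) = 7.6920%.
Senior notes: weight = 1.02/3.77 = 0.2706; after-tax cost = 8.92% × (1 − 16.3%) = 7.4660%.
WACC = 0.3634 × 14.0000% + 0.0822 × 9.6400% + 0.1804 × 4.2436% + 0.1034 × 7.6920% + 0.2706 × 7.4660% = 9.4614%.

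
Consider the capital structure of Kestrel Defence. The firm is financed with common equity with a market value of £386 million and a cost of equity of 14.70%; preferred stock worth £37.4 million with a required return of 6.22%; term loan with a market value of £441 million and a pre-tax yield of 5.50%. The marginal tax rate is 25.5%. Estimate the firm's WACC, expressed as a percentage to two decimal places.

8.92%

Total capital V = 386 + 37.4 + 441 = 864.4.
Equity: weight = 386/864.4 = 0.4466; cost = 14.7%.
Preferred: weight = 37.4/864.4 = 0.0433; cost = 6.22%.
Term loan: weight = 441/864.4 = 0.5102; after-tax cost = 5.5% × (1 − 25.5%) = 4.0975%.
WACC = 0.4466 × 14.7000% + 0.0433 × 6.2200% + 0.5102 × 4.0975% = 8.9239%.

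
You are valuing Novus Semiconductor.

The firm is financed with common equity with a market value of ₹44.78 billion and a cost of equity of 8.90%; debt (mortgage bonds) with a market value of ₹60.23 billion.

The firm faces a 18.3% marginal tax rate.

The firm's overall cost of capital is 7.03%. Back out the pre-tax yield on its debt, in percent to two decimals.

Total capital V = 44.78 + 60.23 = 105.01.
Equity weight = 44.78/105.01 = 0.4264.
Mortgage bonds weight = 60.23/105.01 = 0.5736.
Equity contribution = 0.4264 × 8.9% = 3.7953%.
Remaining for debt = 7.03% − 3.7953% = 3.2347%.
Rd × (1 − 18.3%) × 0.5736 = 3.2347%  ⇒  Rd = 6.9029%.

6.90%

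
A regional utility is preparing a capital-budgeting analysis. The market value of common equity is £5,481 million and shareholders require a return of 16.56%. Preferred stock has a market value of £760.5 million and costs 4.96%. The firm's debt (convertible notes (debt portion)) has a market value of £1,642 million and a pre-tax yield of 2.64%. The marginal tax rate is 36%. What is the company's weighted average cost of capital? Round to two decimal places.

12.34%

Total capital V = 5481 + 760.5 + 1642 = 7883.5.
Equity: weight = 5481/7883.5 = 0.6952; cost = 16.56%.
Preferred: weight = 760.5/7883.5 = 0.0965; cost = 4.96%.
Convertible notes (debt portion): weight = 1642/7883.5 = 0.2083; after-tax cost = 2.64% × (1 − 36%) = 1.6896%.
WACC = 0.6952 × 16.5600% + 0.0965 × 4.9600% + 0.2083 × 1.6896% = 12.3437%.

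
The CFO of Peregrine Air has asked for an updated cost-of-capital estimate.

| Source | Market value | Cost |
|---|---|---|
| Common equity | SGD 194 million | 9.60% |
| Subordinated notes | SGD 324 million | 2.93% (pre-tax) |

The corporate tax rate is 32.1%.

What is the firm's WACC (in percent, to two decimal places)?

Total capital V = 194 + 324 = 518.
Equity: weight = 194/518 = 0.3745; cost = 9.6%.
Subordinated notes: weight = 324/518 = 0.6255; after-tax cost = 2.93% × (1 − 32.1%) = 1.9895%.
WACC = 0.3745 × 9.6000% + 0.6255 × 1.9895% = 4.8397%.

4.84%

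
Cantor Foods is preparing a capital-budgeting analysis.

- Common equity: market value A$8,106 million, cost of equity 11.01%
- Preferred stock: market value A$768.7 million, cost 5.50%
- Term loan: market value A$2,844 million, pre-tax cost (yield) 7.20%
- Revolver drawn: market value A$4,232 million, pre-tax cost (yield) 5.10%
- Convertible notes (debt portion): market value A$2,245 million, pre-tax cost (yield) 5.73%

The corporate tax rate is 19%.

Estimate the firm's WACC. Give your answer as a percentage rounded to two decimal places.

7.58%

Total capital V = 8106 + 768.7 + 2844 + 4232 + 2245 = 18195.7.
Equity: weight = 8106/18195.7 = 0.4455; cost = 11.01%.
Preferred: weight = 768.7/18195.7 = 0.0422; cost = 5.5%.
Term loan: weight = 2844/18195.7 = 0.1563; after-tax cost = 7.2% × (1 − 19%) = 5.8320%.
Revolver drawn: weight = 4232/18195.7 = 0.2326; after-tax cost = 5.1% × (1 − 19%) = 4.1310%.
Convertible notes (debt portion): weight = 2245/18195.7 = 0.1234; after-tax cost = 5.73% × (1 − 19%) = 4.6413%.
WACC = 0.4455 × 11.0100% + 0.0422 × 5.5000% + 0.1563 × 5.8320% + 0.2326 × 4.1310% + 0.1234 × 4.6413% = 7.5822%.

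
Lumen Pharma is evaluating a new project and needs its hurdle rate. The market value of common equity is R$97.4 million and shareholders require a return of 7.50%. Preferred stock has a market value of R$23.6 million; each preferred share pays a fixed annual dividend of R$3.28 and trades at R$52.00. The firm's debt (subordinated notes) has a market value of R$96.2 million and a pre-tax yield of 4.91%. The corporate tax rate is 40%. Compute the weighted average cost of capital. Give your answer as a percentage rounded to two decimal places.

5.35%

Cost of preferred: Rp = 3.28 / 52.0 = 6.3077%.
Total capital V = 97.4 + 23.6 + 96.2 = 217.2.
Equity: weight = 97.4/217.2 = 0.4484; cost = 7.5%.
Preferred: weight = 23.6/217.2 = 0.1087; cost = 6.3077%.
Subordinated notes: weight = 96.2/217.2 = 0.4429; after-tax cost = 4.91% × (1 − 40%) = 2.9460%.
WACC = 0.4484 × 7.5000% + 0.1087 × 6.3077% + 0.4429 × 2.9460% = 5.3534%.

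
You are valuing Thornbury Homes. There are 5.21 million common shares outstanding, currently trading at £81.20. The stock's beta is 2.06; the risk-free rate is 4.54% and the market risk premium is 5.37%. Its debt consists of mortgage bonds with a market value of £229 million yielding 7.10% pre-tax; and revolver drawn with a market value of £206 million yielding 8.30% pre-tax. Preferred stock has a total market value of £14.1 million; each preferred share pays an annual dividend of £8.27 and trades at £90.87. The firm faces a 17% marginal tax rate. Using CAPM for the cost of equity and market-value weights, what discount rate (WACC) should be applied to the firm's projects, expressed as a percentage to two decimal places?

Cost of equity via CAPM: Re = 4.54% + 2.06 × 5.37% = 15.6022%.
Cost of preferred: Rp = 8.27 / 90.87 = 9.1009%.
Market value of equity E = 81.2 × 5.21m = 423.052m.
Total capital V = 423.052 + 14.1 + 229 + 206 = 872.152.
Equity: weight = 423.052/872.152 = 0.4851; cost = 15.6022%.
Preferred: weight = 14.1/872.152 = 0.0162; cost = 9.1009%.
Mortgage bonds: weight = 229/872.152 = 0.2626; after-tax cost = 7.1% × (1 − 17%) = 5.8930%.
Revolver drawn: weight = 206/872.152 = 0.2362; after-tax cost = 8.3% × (1 − 17%) = 6.8890%.
WACC = 0.4851 × 15.6022% + 0.0162 × 9.1009% + 0.2626 × 5.8930% + 0.2362 × 6.8890% = 10.8897%.

10.89%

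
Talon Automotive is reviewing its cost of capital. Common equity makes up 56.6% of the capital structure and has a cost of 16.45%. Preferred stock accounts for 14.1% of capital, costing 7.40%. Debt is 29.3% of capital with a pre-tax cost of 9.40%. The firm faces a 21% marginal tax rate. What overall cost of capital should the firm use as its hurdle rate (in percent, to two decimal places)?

12.53%

After-tax cost of debt = 9.4% × (1 − 21%) = 7.4260%.
WACC = 0.566 × 16.4500% + 0.141 × 7.4000% + 0.293 × 7.4260% = 12.5299%.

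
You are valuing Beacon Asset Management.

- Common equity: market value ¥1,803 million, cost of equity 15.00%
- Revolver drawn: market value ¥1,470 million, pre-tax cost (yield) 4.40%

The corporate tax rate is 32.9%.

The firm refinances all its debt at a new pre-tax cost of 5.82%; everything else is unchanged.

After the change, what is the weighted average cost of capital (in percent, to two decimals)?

After the change:
Total capital V = 1803 + 1470 = 3273.
Equity: weight = 1803/3273 = 0.5509; cost = 15%.
Revolver drawn: weight = 1470/3273 = 0.4491; after-tax cost = 5.82% × (1 − 32.9%) = 3.9052%.
WACC = 0.5509 × 15.0000% + 0.4491 × 3.9052% = 10.0170%.

10.02%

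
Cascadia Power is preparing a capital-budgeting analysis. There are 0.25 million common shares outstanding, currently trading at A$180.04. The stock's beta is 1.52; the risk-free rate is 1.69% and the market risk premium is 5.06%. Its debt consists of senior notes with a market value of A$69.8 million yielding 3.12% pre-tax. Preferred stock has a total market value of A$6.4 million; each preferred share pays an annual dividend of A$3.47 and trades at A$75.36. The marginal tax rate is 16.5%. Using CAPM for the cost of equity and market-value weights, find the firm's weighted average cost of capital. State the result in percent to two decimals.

5.23%

Cost of equity via CAPM: Re = 1.69% + 1.52 × 5.06% = 9.3812%.
Cost of preferred: Rp = 3.47 / 75.36 = 4.6046%.
Market value of equity E = 180.04 × 0.25m = 45.01m.
Total capital V = 45.01 + 6.4 + 69.8 = 121.21.
Equity: weight = 45.01/121.21 = 0.3713; cost = 9.3812%.
Preferred: weight = 6.4/121.21 = 0.0528; cost = 4.6046%.
Senior notes: weight = 69.8/121.21 = 0.5759; after-tax cost = 3.12% × (1 − 16.5%) = 2.6052%.
WACC = 0.3713 × 9.3812% + 0.0528 × 4.6046% + 0.5759 × 2.6052% = 5.2270%.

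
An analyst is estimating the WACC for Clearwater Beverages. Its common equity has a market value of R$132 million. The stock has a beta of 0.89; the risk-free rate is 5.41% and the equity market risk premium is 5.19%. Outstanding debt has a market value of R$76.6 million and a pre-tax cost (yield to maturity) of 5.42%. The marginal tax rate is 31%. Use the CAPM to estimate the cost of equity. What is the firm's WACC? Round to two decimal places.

7.72%

Cost of equity via CAPM: Re = 5.41% + 0.89 × 5.19% = 10.0291%.
Total capital V = 132 + 76.6 = 208.6.
Equity: weight = 132/208.6 = 0.6328; cost = 10.0291%.
Debt: weight = 76.6/208.6 = 0.3672; after-tax cost = 5.42% × (1 − 31%) = 3.7398%.
WACC = 0.6328 × 10.0291% + 0.3672 × 3.7398% = 7.7196%.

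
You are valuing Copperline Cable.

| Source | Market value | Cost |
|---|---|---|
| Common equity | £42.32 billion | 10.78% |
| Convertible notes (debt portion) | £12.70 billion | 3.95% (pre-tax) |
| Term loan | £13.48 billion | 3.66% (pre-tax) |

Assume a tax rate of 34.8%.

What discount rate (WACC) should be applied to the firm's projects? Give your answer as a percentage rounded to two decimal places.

Total capital V = 42.32 + 12.7 + 13.48 = 68.5.
Equity: weight = 42.32/68.5 = 0.6178; cost = 10.78%.
Convertible notes (debt portion): weight = 12.7/68.5 = 0.1854; after-tax cost = 3.95% × (1 − 34.8%) = 2.5754%.
Term loan: weight = 13.48/68.5 = 0.1968; after-tax cost = 3.66% × (1 − 34.8%) = 2.3863%.
WACC = 0.6178 × 10.7800% + 0.1854 × 2.5754% + 0.1968 × 2.3863% = 7.6071%.

7.61%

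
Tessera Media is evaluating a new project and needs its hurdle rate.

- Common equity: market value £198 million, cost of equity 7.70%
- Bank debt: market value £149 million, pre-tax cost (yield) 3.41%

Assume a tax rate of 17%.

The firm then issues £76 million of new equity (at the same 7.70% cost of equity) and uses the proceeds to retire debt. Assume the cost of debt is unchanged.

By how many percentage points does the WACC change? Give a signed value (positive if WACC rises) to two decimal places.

Current WACC:
Total capital V = 198 + 149 = 347.
Equity: weight = 198/347 = 0.5706; cost = 7.7%.
Bank debt: weight = 149/347 = 0.4294; after-tax cost = 3.41% × (1 − 17%) = 2.8303%.
WACC = 0.5706 × 7.7000% + 0.4294 × 2.8303% = 5.6090%.
After the change:
Total capital V = 274 + 73 = 347.
Equity: weight = 274/347 = 0.7896; cost = 7.7%.
Bank debt: weight = 73/347 = 0.2104; after-tax cost = 3.41% × (1 − 17%) = 2.8303%.
WACC = 0.7896 × 7.7000% + 0.2104 × 2.8303% = 6.6755%.
Change in WACC = 6.6755% − 5.6090% = 1.0666 pp.

+1.07 pp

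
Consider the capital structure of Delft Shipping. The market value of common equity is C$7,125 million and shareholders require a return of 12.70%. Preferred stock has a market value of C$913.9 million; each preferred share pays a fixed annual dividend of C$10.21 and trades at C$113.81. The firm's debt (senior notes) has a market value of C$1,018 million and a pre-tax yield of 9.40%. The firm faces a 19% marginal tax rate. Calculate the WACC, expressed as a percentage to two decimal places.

11.75%

Cost of preferred: Rp = 10.21 / 113.81 = 8.9711%.
Total capital V = 7125 + 913.9 + 1018 = 9056.9.
Equity: weight = 7125/9056.9 = 0.7867; cost = 12.7%.
Preferred: weight = 913.9/9056.9 = 0.1009; cost = 8.9711%.
Senior notes: weight = 1018/9056.9 = 0.1124; after-tax cost = 9.4% × (1 − 19%) = 7.6140%.
WACC = 0.7867 × 12.7000% + 0.1009 × 8.9711% + 0.1124 × 7.6140% = 11.7521%.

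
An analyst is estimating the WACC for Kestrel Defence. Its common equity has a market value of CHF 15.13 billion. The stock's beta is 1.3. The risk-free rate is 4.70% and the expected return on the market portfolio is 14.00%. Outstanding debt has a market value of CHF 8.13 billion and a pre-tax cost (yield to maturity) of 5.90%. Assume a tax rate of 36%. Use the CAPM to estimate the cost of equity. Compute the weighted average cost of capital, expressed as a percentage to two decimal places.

12.24%

Market risk premium = 14.0% − 4.7% = 9.3%.
Cost of equity via CAPM: Re = 4.7% + 1.3 × 9.3% = 16.7900%.
Total capital V = 15.13 + 8.13 = 23.26.
Equity: weight = 15.13/23.26 = 0.6505; cost = 16.79%.
Debt: weight = 8.13/23.26 = 0.3495; after-tax cost = 5.9% × (1 − 36%) = 3.7760%.
WACC = 0.6505 × 16.7900% + 0.3495 × 3.7760% = 12.2413%.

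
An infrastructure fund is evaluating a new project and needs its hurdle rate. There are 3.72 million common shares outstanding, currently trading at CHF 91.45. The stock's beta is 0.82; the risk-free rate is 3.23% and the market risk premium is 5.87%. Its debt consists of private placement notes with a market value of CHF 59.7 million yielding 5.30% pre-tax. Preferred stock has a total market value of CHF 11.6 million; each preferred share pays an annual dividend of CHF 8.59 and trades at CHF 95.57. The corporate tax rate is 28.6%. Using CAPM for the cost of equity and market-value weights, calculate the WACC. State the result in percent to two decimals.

7.45%

Cost of equity via CAPM: Re = 3.23% + 0.82 × 5.87% = 8.0434%.
Cost of preferred: Rp = 8.59 / 95.57 = 8.9882%.
Market value of equity E = 91.45 × 3.72m = 340.194m.
Total capital V = 340.194 + 11.6 + 59.7 = 411.494.
Equity: weight = 340.194/411.494 = 0.8267; cost = 8.0434%.
Preferred: weight = 11.6/411.494 = 0.0282; cost = 8.9882%.
Private placement notes: weight = 59.7/411.494 = 0.1451; after-tax cost = 5.3% × (1 − 28.6%) = 3.7842%.
WACC = 0.8267 × 8.0434% + 0.0282 × 8.9882% + 0.1451 × 3.7842% = 7.4521%.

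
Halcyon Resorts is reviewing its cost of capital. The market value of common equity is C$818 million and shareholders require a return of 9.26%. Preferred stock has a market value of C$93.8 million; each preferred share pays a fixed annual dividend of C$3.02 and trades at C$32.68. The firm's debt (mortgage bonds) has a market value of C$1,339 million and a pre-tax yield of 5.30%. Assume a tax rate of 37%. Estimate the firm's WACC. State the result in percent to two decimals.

Cost of preferred: Rp = 3.02 / 32.68 = 9.2411%.
Total capital V = 818 + 93.8 + 1339 = 2250.8.
Equity: weight = 818/2250.8 = 0.3634; cost = 9.26%.
Preferred: weight = 93.8/2250.8 = 0.0417; cost = 9.2411%.
Mortgage bonds: weight = 1339/2250.8 = 0.5949; after-tax cost = 5.3% × (1 − 37%) = 3.3390%.
WACC = 0.3634 × 9.2600% + 0.0417 × 9.2411% + 0.5949 × 3.3390% = 5.7368%.

5.74%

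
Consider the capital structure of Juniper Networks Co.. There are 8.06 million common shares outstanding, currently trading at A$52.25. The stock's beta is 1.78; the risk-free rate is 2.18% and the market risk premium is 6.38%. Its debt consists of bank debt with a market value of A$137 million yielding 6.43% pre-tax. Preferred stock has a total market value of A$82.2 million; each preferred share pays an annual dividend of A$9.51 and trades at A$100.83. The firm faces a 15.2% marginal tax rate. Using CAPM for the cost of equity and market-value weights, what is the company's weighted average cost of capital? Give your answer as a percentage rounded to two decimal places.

11.28%

Cost of equity via CAPM: Re = 2.18% + 1.78 × 6.38% = 13.5364%.
Cost of preferred: Rp = 9.51 / 100.83 = 9.4317%.
Market value of equity E = 52.25 × 8.06m = 421.135m.
Total capital V = 421.135 + 82.2 + 137 = 640.335.
Equity: weight = 421.135/640.335 = 0.6577; cost = 13.5364%.
Preferred: weight = 82.2/640.335 = 0.1284; cost = 9.4317%.
Bank debt: weight = 137/640.335 = 0.2140; after-tax cost = 6.43% × (1 − 15.2%) = 5.4526%.
WACC = 0.6577 × 13.5364% + 0.1284 × 9.4317% + 0.2140 × 5.4526% = 11.2800%.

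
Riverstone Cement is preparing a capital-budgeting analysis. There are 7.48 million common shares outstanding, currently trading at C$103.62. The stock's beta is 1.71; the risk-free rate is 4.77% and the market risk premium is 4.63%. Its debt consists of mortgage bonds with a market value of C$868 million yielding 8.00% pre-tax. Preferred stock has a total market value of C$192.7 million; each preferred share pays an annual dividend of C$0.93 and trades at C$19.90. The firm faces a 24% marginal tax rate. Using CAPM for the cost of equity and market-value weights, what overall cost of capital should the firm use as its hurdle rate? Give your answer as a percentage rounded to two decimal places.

Cost of equity via CAPM: Re = 4.77% + 1.71 × 4.63% = 12.6873%.
Cost of preferred: Rp = 0.93 / 19.9 = 4.6734%.
Market value of equity E = 103.62 × 7.48m = 775.0776m.
Total capital V = 775.0776 + 192.7 + 868 = 1835.7776.
Equity: weight = 775.0776/1835.7776 = 0.4222; cost = 12.6873%.
Preferred: weight = 192.7/1835.7776 = 0.1050; cost = 4.6734%.
Mortgage bonds: weight = 868/1835.7776 = 0.4728; after-tax cost = 8% × (1 − 24%) = 6.0800%.
WACC = 0.4222 × 12.6873% + 0.1050 × 4.6734% + 0.4728 × 6.0800% = 8.7220%.

8.72%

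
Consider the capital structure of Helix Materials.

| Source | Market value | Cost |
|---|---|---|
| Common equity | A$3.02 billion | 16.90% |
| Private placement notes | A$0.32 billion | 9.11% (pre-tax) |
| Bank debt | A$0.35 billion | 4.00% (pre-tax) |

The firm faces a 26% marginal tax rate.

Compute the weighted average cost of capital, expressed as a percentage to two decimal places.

Total capital V = 3.02 + 0.32 + 0.35 = 3.69.
Equity: weight = 3.02/3.69 = 0.8184; cost = 16.9%.
Private placement notes: weight = 0.32/3.69 = 0.0867; after-tax cost = 9.11% × (1 − 26%) = 6.7414%.
Bank debt: weight = 0.35/3.69 = 0.0949; after-tax cost = 4% × (1 − 26%) = 2.9600%.
WACC = 0.8184 × 16.9000% + 0.0867 × 6.7414% + 0.0949 × 2.9600% = 14.6968%.

14.70%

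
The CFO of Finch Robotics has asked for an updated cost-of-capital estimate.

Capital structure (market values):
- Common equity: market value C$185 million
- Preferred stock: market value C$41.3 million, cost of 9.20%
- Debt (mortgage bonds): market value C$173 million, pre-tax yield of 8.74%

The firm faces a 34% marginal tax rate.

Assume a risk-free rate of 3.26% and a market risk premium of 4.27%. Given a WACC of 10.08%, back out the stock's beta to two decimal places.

Total capital V = 185 + 41.3 + 173 = 399.3.
Equity weight = 185/399.3 = 0.4633.
Preferred weight = 41.3/399.3 = 0.1034.
Mortgage bonds weight = 173/399.3 = 0.4333.
Debt contribution = 0.4333 × 8.74% × (1 − 34%) = 2.4992%.
Preferred contribution = 0.1034 × 9.2% = 0.9516%.
Required equity contribution = 10.08% − 3.4508% = 6.6292%  ⇒  Re = 14.3084%.
CAPM: 14.3084% = 3.26% + β × 4.27%  ⇒  β = 2.5874.

2.59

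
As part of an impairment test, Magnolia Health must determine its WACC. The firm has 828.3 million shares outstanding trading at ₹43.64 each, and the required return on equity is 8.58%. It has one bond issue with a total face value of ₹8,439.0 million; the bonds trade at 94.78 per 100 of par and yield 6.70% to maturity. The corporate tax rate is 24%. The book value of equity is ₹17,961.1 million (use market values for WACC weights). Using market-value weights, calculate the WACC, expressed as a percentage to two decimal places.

Market value of equity E = 43.64 × 828.3m = 36147.012m. Market value of debt D = 8439m × 94.78/100 = 7998.4842m.
Total capital V = 36147.012 + 7998.4842 = 44145.4962.
Equity: weight = 36147.012/44145.4962 = 0.8188; cost = 8.58%.
Bonds outstanding: weight = 7998.4842/44145.4962 = 0.1812; after-tax cost = 6.7% × (1 − 24%) = 5.0920%.
WACC = 0.8188 × 8.5800% + 0.1812 × 5.0920% = 7.9480%.

7.95%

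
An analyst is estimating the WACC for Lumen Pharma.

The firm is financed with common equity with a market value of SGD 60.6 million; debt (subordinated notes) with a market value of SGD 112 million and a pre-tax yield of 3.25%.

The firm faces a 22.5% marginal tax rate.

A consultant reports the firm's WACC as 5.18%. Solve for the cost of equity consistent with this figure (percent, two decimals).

10.10%

Total capital V = 60.6 + 112 = 172.6.
Equity weight = 60.6/172.6 = 0.3511.
Subordinated notes weight = 112/172.6 = 0.6489.
Debt contribution = 0.6489 × 3.25% × (1 − 22.5%) = 1.6344%.
Required equity contribution = 5.18% − 1.6344% = 3.5456%.
Re = 3.5456% / 0.3511 = 10.0985%.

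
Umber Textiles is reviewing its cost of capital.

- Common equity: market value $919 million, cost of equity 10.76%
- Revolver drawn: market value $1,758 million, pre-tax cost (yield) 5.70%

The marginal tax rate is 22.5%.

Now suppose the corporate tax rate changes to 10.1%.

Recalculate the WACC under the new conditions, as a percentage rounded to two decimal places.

7.06%

After the change:
Total capital V = 919 + 1758 = 2677.
Equity: weight = 919/2677 = 0.3433; cost = 10.76%.
Revolver drawn: weight = 1758/2677 = 0.6567; after-tax cost = 5.7% × (1 − 10.1%) = 5.1243%.
WACC = 0.3433 × 10.7600% + 0.6567 × 5.1243% = 7.0590%.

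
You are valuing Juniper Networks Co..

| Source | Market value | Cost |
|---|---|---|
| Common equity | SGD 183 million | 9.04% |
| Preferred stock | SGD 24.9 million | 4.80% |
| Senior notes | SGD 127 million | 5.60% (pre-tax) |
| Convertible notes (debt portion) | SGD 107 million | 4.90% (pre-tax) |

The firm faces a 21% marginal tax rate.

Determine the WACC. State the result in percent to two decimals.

Total capital V = 183 + 24.9 + 127 + 107 = 441.9.
Equity: weight = 183/441.9 = 0.4141; cost = 9.04%.
Preferred: weight = 24.9/441.9 = 0.0563; cost = 4.8%.
Senior notes: weight = 127/441.9 = 0.2874; after-tax cost = 5.6% × (1 − 21%) = 4.4240%.
Convertible notes (debt portion): weight = 107/441.9 = 0.2421; after-tax cost = 4.9% × (1 − 21%) = 3.8710%.
WACC = 0.4141 × 9.0400% + 0.0563 × 4.8000% + 0.2874 × 4.4240% + 0.2421 × 3.8710% = 6.2229%.

6.22%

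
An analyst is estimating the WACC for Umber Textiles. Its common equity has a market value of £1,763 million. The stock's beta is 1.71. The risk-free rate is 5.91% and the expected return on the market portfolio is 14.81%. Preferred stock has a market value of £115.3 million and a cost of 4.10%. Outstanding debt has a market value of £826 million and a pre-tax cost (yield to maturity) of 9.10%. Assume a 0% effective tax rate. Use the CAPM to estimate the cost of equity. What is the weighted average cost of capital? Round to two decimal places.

Market risk premium = 14.81% − 5.91% = 8.9%.
Cost of equity via CAPM: Re = 5.91% + 1.71 × 8.9% = 21.1290%.
Total capital V = 1763 + 115.3 + 826 = 2704.3.
Equity: weight = 1763/2704.3 = 0.6519; cost = 21.129%.
Preferred: weight = 115.3/2704.3 = 0.0426; cost = 4.1%.
Debt: weight = 826/2704.3 = 0.3054; after-tax cost = 9.1% × (1 − 0%) = 9.1000%.
WACC = 0.6519 × 21.1290% + 0.0426 × 4.1000% + 0.3054 × 9.1000% = 16.7288%.

16.73%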